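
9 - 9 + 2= 2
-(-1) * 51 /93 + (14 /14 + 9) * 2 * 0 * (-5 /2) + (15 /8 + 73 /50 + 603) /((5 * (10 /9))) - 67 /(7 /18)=-135835549 /2170000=-62.60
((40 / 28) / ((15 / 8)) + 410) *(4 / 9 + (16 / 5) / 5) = 2104744 / 4725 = 445.45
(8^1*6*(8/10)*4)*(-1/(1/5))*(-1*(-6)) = -4608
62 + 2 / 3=188 / 3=62.67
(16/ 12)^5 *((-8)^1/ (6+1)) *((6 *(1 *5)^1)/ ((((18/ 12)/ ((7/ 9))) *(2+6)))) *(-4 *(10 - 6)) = 327680/ 2187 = 149.83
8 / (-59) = -8 / 59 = -0.14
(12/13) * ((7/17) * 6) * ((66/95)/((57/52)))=44352/30685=1.45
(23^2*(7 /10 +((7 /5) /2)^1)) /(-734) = -3703 /3670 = -1.01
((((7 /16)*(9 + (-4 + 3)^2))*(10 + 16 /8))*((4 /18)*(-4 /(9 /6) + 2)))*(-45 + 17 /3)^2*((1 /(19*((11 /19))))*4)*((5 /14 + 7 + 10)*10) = -8354400 /11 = -759490.91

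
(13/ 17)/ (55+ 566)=13/ 10557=0.00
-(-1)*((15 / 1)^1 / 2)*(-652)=-4890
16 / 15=1.07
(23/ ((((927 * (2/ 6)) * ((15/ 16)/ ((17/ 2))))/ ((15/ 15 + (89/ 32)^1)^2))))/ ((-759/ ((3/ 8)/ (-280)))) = 22627/ 1328947200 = 0.00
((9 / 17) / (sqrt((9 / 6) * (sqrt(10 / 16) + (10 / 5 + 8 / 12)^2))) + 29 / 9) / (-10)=-29 / 90-9 * sqrt(6) / (85 * sqrt(9 * sqrt(10) + 256))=-0.34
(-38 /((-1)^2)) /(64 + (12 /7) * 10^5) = -133 /600224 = -0.00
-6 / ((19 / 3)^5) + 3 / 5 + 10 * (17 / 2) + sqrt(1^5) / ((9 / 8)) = 9636911698 / 111424455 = 86.49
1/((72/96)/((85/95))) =68/57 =1.19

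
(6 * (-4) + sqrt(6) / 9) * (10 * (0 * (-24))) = 0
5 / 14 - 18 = -247 / 14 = -17.64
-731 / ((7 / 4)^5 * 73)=-748544 / 1226911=-0.61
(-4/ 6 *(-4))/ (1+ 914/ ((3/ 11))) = 8/ 10057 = 0.00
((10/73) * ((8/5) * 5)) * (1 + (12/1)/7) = 1520/511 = 2.97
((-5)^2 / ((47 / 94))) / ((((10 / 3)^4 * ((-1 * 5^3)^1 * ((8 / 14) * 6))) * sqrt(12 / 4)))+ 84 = 84- 63 * sqrt(3) / 200000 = 84.00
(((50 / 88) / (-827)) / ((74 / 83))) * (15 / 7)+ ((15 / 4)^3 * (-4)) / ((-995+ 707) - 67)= 1585963275 / 2676555728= 0.59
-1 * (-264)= 264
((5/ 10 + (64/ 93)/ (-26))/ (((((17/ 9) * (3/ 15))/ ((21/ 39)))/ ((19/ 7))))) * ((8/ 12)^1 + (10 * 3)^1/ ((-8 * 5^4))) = 4311841/ 3562520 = 1.21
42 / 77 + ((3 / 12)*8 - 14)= -126 / 11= -11.45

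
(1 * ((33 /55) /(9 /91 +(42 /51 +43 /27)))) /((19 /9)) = 0.11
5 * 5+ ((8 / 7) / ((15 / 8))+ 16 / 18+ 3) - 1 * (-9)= 38.50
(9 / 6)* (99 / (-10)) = -14.85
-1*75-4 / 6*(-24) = -59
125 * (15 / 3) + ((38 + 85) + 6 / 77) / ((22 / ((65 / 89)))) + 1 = 94995521 / 150766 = 630.09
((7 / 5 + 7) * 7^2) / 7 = 294 / 5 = 58.80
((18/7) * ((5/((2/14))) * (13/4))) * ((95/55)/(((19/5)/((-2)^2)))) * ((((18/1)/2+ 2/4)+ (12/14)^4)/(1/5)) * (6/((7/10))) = 228828.64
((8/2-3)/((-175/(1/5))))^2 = 1/765625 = 0.00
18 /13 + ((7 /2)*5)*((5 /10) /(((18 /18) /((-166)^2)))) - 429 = 3128936 /13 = 240687.38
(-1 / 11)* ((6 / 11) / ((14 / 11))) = -3 / 77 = -0.04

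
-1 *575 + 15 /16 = -9185 /16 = -574.06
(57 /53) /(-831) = -19 /14681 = -0.00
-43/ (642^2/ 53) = -2279/ 412164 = -0.01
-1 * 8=-8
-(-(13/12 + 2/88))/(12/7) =511/792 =0.65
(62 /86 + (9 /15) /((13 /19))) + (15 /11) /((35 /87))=4.99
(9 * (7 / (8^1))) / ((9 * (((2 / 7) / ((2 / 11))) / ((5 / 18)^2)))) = 1225 / 28512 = 0.04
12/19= 0.63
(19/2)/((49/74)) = 703/49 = 14.35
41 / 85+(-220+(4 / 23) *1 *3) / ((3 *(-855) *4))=505213 / 1002915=0.50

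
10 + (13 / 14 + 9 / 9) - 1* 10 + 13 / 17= 641 / 238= 2.69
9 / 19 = 0.47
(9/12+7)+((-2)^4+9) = 131/4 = 32.75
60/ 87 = 0.69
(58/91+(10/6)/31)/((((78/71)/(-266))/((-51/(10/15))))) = 134135117/10478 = 12801.60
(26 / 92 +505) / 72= 23243 / 3312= 7.02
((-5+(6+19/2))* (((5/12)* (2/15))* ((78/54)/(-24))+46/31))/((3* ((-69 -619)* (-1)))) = 1249115/165846528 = 0.01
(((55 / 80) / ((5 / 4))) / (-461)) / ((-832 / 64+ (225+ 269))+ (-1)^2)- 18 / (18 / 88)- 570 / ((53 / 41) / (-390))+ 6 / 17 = 688222388275289 / 4004080040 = 171880.28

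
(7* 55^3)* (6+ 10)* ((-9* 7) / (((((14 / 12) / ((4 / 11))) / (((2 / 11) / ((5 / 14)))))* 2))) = -93139200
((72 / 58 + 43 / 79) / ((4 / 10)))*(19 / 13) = 388645 / 59566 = 6.52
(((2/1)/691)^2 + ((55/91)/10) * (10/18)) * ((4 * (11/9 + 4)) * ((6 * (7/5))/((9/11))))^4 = 1318297316599219535710208/18555686671348125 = 71045461.15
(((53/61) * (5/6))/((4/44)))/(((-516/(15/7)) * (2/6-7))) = 2915/587552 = 0.00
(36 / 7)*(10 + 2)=432 / 7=61.71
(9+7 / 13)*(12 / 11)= 1488 / 143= 10.41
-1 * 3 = -3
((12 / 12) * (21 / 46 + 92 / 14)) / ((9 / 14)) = 2263 / 207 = 10.93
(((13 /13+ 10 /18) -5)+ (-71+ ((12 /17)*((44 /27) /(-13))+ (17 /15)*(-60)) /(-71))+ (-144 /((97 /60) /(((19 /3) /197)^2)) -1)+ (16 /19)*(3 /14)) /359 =-5260230077698781 /25383026780691489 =-0.21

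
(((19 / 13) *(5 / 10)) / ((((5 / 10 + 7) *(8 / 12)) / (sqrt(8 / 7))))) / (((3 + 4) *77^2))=0.00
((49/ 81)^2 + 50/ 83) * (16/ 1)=8437328/ 544563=15.49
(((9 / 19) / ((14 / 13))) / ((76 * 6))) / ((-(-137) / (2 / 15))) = 13 / 13847960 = 0.00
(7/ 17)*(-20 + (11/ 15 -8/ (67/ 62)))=-187621/ 17085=-10.98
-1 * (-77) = 77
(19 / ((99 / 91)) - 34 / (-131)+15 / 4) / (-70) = -222799 / 726264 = -0.31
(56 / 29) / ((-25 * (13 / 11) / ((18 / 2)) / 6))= -33264 / 9425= -3.53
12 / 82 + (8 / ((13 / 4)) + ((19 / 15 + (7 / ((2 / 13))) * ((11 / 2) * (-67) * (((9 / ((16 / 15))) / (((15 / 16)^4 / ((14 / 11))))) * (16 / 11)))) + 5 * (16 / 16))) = -248461301592 / 732875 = -339022.76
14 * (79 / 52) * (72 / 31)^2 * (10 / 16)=895860 / 12493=71.71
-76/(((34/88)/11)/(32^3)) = -1205338112/17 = -70902241.88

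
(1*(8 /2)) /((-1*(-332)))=1 /83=0.01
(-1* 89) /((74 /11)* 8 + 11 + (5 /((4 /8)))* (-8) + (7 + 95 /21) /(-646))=6640557 /1134092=5.86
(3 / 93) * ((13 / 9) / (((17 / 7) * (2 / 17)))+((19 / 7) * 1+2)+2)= 1483 / 3906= 0.38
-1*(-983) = 983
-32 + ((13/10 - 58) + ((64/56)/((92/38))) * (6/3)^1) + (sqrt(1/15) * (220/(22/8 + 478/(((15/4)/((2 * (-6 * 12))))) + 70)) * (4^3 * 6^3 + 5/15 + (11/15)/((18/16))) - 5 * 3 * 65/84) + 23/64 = -728667/7360 - 328481648 * sqrt(15)/29617569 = -141.96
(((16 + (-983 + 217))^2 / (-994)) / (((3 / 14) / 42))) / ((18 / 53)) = -23187500 / 71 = -326584.51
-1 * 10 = -10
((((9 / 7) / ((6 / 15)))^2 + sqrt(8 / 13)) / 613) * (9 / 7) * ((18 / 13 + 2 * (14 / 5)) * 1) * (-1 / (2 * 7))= -827415 / 76534276 - 4086 * sqrt(26) / 25381265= -0.01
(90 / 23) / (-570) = -3 / 437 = -0.01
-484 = -484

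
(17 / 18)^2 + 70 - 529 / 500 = 707069 / 10125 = 69.83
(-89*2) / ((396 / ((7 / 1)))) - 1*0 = -623 / 198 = -3.15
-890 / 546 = -445 / 273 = -1.63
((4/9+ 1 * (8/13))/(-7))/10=-62/4095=-0.02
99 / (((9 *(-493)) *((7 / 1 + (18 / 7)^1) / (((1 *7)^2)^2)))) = -184877 / 33031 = -5.60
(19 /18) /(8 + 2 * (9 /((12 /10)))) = 19 /414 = 0.05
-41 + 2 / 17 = -695 / 17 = -40.88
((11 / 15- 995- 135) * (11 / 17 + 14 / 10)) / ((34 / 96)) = -6527.08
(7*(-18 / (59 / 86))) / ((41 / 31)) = -335916 / 2419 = -138.87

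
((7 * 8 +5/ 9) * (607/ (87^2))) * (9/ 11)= 308963/ 83259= 3.71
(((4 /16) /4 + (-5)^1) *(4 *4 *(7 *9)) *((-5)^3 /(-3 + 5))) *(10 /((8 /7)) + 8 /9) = 23986375 /8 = 2998296.88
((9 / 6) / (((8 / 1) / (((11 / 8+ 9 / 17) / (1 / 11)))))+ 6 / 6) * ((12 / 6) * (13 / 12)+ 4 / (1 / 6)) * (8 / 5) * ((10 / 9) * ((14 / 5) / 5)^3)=577444273 / 14343750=40.26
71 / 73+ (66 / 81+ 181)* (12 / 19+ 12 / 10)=20845411 / 62415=333.98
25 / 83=0.30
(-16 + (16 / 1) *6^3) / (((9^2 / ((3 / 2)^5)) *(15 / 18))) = 387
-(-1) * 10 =10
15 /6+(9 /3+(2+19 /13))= 233 /26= 8.96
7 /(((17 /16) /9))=1008 /17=59.29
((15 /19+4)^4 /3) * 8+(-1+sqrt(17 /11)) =sqrt(187) /11+548208725 /390963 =1403.44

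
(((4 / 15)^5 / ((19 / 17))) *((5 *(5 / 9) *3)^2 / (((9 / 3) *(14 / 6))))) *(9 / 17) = 1024 / 161595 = 0.01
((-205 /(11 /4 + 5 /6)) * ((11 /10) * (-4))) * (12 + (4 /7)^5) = 2194111392 /722701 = 3035.99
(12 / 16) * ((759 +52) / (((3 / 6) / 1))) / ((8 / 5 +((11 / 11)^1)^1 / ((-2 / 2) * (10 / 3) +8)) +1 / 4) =589.31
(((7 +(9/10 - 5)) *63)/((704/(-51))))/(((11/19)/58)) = -51340527/38720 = -1325.94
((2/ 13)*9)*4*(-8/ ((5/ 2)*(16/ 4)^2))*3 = -216/ 65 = -3.32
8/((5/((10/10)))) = 8/5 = 1.60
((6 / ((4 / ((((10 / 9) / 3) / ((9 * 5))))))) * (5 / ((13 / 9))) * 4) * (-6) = -40 / 39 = -1.03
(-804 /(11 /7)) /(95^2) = -5628 /99275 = -0.06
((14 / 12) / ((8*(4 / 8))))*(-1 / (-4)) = 7 / 96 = 0.07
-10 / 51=-0.20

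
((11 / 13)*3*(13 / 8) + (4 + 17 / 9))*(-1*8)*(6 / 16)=-721 / 24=-30.04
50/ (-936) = -25/ 468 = -0.05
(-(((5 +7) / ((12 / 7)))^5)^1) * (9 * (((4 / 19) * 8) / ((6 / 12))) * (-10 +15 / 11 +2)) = 706700736 / 209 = 3381343.23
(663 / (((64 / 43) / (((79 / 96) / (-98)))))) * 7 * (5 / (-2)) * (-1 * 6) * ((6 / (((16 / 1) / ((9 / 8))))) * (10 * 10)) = -7601212125 / 458752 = -16569.33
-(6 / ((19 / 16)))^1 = -96 / 19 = -5.05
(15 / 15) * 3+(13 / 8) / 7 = 181 / 56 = 3.23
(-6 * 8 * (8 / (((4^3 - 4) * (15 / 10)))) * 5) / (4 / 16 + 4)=-256 / 51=-5.02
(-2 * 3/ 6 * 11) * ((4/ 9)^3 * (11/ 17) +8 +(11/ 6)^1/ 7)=-15876443/ 173502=-91.51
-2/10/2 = -1/10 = -0.10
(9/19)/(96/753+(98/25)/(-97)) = 5478075/1007038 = 5.44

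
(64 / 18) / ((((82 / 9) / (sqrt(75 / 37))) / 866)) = 481.15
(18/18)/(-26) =-1/26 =-0.04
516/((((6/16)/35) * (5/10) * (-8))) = -12040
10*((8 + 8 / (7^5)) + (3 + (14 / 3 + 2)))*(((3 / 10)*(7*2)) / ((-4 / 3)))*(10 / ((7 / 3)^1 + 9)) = -40085775 / 81634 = -491.04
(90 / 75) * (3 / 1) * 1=3.60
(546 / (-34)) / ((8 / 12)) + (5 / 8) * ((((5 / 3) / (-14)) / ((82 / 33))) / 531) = -1997014963 / 82903968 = -24.09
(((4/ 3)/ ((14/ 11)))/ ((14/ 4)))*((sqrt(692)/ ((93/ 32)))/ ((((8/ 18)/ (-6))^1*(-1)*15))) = 1408*sqrt(173)/ 7595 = 2.44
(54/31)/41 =54/1271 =0.04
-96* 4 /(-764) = 0.50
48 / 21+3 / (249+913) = 2659 / 1162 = 2.29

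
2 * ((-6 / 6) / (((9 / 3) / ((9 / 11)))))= -6 / 11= -0.55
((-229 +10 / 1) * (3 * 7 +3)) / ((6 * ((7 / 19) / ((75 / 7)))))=-1248300 / 49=-25475.51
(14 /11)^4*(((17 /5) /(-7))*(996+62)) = -98707168 /73205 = -1348.37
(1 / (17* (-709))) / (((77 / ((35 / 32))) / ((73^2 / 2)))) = -26645 / 8485312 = -0.00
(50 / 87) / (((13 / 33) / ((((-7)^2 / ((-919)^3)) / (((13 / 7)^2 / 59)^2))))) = -225244892950 / 8357209583077823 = -0.00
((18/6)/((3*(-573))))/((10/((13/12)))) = -0.00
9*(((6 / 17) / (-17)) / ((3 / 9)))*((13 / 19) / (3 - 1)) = -0.19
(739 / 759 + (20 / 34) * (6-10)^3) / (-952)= 0.04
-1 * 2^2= -4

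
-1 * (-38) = 38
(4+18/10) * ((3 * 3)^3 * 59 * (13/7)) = 16215147/35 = 463289.91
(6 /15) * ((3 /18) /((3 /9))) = 1 /5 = 0.20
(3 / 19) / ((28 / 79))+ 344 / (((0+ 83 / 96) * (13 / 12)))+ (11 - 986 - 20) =-360076921 / 574028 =-627.28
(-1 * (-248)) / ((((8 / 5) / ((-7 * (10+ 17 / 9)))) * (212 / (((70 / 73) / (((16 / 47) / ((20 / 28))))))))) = -136411625 / 1114272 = -122.42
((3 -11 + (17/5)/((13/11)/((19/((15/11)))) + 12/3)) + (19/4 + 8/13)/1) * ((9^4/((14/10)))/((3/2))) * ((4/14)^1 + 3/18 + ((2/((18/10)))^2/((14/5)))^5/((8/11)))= -245138623852192259887/91596680642176164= -2676.28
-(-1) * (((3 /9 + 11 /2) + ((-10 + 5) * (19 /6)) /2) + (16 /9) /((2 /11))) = 277 /36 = 7.69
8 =8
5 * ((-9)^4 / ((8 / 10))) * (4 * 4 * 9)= 5904900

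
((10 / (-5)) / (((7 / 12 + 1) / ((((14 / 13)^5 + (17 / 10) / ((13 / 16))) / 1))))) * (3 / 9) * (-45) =473285952 / 7054567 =67.09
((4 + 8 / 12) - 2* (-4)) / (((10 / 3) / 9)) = 171 / 5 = 34.20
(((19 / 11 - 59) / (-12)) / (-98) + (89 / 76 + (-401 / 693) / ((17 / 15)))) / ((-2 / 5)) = -32605 / 21318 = -1.53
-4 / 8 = -1 / 2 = -0.50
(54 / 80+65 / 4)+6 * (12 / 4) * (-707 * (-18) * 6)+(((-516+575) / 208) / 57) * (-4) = 40737954187 / 29640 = 1374424.91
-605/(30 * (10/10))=-121/6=-20.17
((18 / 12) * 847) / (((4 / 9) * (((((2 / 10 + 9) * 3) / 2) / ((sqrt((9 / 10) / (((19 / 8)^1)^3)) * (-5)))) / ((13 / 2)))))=-1486485 * sqrt(95) / 8303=-1744.97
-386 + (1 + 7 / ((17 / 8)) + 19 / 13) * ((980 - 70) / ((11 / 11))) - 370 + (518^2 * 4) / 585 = 62816012 / 9945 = 6316.34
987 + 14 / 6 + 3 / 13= 989.56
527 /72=7.32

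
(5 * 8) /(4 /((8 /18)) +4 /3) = 120 /31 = 3.87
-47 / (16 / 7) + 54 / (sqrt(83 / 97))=-329 / 16 + 54 *sqrt(8051) / 83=37.81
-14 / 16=-7 / 8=-0.88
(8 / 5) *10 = 16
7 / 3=2.33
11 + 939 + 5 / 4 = 3805 / 4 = 951.25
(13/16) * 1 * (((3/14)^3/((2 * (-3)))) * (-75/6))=2925/175616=0.02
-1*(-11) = 11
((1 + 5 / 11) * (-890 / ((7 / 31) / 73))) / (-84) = 8056280 / 1617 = 4982.24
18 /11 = 1.64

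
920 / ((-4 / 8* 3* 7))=-1840 / 21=-87.62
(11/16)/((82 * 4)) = 11/5248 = 0.00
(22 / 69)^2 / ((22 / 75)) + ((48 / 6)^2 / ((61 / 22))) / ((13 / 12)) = 27250102 / 1258491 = 21.65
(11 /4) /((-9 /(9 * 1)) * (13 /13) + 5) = 11 /16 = 0.69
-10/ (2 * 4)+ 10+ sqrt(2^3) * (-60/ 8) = 35/ 4 - 15 * sqrt(2) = -12.46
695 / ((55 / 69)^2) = 1093.85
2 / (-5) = -2 / 5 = -0.40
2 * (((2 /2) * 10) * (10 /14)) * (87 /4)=2175 /7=310.71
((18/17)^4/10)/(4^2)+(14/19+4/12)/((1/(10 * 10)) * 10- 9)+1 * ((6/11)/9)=-2413455397/46607223630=-0.05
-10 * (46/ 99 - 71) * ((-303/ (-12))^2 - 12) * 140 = 12231248225/ 198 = 61773980.93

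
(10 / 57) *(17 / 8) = 85 / 228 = 0.37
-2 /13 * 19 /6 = -19 /39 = -0.49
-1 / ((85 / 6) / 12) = -72 / 85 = -0.85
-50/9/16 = -25/72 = -0.35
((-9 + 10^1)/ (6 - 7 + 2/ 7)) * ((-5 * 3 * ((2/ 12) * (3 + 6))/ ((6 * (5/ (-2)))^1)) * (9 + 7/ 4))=-903/ 40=-22.58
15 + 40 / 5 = 23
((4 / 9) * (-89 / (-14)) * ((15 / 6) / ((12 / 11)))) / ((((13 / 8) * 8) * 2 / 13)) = 3.24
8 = 8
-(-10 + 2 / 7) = 68 / 7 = 9.71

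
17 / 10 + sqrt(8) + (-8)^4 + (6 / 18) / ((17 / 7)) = 2 * sqrt(2) + 2089897 / 510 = 4100.67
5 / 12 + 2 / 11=79 / 132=0.60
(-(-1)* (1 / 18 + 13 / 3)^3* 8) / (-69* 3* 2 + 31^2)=493039 / 398763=1.24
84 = 84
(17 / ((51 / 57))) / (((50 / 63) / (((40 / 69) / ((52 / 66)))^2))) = 1158696 / 89401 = 12.96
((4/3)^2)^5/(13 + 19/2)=2097152/2657205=0.79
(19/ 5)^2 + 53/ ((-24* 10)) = 17063/ 1200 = 14.22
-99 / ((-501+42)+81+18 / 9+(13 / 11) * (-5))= 1089 / 4201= 0.26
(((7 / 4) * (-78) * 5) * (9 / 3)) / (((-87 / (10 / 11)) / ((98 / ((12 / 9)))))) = 1003275 / 638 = 1572.53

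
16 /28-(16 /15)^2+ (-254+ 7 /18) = -800659 /3150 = -254.18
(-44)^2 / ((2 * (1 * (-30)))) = -484 / 15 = -32.27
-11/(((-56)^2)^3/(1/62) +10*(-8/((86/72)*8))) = -473/82222051229336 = -0.00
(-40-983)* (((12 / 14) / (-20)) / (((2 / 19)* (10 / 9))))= 524799 / 1400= 374.86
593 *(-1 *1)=-593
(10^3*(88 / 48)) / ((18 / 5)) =13750 / 27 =509.26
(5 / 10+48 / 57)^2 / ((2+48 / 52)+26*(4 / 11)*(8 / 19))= 371943 / 1425608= 0.26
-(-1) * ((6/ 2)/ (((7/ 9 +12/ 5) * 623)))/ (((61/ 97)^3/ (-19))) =-2341006245/ 20221510309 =-0.12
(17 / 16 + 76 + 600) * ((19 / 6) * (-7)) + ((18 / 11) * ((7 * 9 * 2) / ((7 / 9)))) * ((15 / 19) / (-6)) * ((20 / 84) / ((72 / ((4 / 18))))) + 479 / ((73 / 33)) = -50551675225 / 3417568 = -14791.71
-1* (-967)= 967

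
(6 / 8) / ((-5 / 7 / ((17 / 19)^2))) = -6069 / 7220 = -0.84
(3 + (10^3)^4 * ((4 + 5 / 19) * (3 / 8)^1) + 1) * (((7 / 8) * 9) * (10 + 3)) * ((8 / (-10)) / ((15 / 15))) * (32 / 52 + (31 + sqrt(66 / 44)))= -393249937500983934 / 95 - 6219281250015561 * sqrt(6) / 95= -4299831611898745.19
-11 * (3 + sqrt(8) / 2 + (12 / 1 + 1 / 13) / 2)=-2585 / 26 - 11 * sqrt(2)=-114.98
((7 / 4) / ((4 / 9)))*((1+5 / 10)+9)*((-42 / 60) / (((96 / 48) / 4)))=-57.88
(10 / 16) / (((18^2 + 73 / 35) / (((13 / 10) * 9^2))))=0.20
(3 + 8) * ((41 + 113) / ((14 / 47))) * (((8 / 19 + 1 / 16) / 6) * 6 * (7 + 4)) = 9195879 / 304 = 30249.60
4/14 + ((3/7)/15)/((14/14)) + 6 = 221/35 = 6.31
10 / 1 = 10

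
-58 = -58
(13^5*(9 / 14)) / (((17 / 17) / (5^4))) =2088523125 / 14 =149180223.21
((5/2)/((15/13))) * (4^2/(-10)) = -52/15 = -3.47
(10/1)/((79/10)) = 100/79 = 1.27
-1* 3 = -3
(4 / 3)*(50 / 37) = 200 / 111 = 1.80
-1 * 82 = -82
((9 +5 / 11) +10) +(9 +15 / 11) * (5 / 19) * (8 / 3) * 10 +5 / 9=9181 / 99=92.74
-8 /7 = -1.14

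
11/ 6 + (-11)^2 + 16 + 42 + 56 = 1421/ 6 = 236.83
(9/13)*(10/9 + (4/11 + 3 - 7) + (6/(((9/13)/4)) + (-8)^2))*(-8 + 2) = -399.36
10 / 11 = 0.91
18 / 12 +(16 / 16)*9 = 21 / 2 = 10.50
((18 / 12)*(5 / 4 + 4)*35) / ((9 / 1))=245 / 8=30.62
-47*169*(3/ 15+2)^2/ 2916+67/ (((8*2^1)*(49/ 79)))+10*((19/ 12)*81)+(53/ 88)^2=8827261987933/ 6915585600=1276.43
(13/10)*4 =26/5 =5.20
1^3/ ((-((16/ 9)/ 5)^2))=-2025/ 256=-7.91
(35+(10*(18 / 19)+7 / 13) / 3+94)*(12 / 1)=392248 / 247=1588.05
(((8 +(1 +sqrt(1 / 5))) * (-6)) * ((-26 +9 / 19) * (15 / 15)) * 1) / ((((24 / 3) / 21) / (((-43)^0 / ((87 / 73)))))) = 148701 * sqrt(5) / 2204 +6691545 / 2204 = 3186.96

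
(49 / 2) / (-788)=-49 / 1576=-0.03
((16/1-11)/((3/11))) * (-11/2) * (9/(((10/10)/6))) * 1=-5445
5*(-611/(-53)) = 3055/53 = 57.64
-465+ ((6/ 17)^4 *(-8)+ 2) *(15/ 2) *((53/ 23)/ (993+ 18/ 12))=-592187935375/ 1273611729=-464.97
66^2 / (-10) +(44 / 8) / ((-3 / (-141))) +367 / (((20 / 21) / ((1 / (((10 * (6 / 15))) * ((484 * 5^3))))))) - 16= -934596293 / 4840000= -193.10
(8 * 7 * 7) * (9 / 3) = 1176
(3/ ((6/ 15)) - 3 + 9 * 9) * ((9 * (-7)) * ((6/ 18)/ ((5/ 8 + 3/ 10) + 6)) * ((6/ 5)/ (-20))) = 21546/ 1385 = 15.56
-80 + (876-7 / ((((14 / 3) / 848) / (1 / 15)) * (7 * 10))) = 139088 / 175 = 794.79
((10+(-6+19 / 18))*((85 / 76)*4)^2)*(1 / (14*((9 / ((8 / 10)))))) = 18785 / 29241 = 0.64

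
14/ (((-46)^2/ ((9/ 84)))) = 3/ 4232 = 0.00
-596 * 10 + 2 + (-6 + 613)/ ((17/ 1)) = -100679/ 17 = -5922.29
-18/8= -9/4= -2.25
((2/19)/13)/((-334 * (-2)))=1/82498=0.00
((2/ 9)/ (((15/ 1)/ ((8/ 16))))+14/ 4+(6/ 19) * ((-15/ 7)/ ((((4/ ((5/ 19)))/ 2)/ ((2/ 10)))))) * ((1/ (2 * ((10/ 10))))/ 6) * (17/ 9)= 40475623/ 73687320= 0.55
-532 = -532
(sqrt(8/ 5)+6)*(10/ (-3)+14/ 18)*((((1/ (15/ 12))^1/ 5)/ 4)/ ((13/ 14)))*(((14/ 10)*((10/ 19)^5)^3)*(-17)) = 122617600000000000*sqrt(10)/ 1776191862495351400983+613088000000000000/ 592063954165117133661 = 0.00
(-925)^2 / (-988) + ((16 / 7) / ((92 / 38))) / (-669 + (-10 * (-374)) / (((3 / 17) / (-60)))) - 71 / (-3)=-511417846984171 / 607131855876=-842.35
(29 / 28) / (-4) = -29 / 112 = -0.26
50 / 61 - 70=-4220 / 61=-69.18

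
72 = 72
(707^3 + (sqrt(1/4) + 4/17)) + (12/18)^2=108138332719/306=353393244.18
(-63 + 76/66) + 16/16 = -2008/33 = -60.85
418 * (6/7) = 2508/7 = 358.29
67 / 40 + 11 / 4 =177 / 40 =4.42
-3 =-3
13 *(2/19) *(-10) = -260/19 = -13.68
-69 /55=-1.25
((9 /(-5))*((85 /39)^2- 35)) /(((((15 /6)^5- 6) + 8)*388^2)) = 0.00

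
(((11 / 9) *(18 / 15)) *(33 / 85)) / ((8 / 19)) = 1.35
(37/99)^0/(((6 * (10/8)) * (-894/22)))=-22/6705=-0.00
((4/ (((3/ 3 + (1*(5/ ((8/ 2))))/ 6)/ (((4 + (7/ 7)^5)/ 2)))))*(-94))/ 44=-5640/ 319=-17.68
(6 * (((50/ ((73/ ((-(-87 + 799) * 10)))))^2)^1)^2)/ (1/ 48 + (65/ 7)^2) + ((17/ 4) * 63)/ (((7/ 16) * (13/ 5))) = 2946672784631003297653143540/ 74887212251917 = 39348143641914.95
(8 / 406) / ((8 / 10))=5 / 203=0.02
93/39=2.38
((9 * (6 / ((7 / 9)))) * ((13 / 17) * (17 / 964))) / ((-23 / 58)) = -91611 / 38801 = -2.36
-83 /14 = -5.93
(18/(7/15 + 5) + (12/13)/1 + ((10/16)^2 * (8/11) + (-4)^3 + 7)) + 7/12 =-51.92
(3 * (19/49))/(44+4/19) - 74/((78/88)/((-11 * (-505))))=-248154723521/535080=-463771.26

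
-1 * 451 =-451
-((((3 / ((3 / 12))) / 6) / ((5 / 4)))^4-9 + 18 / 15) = 779 / 625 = 1.25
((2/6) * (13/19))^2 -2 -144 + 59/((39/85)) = -733160/42237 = -17.36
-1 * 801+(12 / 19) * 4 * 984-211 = 1473.89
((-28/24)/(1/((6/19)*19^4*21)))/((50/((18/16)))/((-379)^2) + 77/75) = -32586601948425/33191071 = -981788.20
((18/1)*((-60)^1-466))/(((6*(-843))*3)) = 526/843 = 0.62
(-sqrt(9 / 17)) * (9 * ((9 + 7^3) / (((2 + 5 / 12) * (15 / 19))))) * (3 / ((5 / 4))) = -8667648 * sqrt(17) / 12325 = -2899.60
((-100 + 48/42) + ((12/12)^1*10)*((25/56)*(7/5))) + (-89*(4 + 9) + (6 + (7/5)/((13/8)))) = -2261797/1820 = -1242.75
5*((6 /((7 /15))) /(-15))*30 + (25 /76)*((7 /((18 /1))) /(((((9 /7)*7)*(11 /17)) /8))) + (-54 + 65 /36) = -85601893 /474012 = -180.59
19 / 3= 6.33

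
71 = 71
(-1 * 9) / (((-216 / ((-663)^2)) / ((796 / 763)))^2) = -94465939370881 / 2328676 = -40566373.07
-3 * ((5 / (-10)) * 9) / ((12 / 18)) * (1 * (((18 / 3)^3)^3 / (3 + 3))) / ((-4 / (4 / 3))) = -11337408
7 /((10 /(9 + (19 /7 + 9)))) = 29 /2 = 14.50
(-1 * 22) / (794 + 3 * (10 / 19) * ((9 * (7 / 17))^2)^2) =-1586899 / 78753938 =-0.02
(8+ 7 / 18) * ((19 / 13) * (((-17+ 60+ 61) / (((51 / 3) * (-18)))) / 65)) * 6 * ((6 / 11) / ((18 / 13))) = -11476 / 75735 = -0.15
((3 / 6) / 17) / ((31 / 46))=23 / 527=0.04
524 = 524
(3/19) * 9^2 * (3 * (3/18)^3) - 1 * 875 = -132973/152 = -874.82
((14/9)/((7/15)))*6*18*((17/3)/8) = 255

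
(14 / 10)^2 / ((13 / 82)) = 4018 / 325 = 12.36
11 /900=0.01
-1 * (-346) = 346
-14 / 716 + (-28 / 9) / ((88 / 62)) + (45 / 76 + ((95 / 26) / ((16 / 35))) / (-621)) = -15774939007 / 9664608096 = -1.63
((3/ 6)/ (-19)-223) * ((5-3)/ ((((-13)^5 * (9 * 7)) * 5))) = 565/ 148145907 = 0.00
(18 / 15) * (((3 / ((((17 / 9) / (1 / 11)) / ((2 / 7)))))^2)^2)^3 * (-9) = -33198531813531453579264 / 126545225178389194820916141809034884405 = -0.00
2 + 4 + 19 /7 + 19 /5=438 /35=12.51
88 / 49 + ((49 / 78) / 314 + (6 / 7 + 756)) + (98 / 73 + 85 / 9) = 202227549103 / 262823652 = 769.44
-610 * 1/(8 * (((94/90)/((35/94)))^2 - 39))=756590625/308902604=2.45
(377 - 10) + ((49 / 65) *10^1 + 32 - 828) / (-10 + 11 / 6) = 295279 / 637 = 463.55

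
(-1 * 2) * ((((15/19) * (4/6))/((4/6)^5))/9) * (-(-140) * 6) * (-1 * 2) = 28350/19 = 1492.11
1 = 1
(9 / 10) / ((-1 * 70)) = -9 / 700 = -0.01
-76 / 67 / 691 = -76 / 46297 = -0.00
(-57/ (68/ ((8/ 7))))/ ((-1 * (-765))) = -38/ 30345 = -0.00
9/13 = 0.69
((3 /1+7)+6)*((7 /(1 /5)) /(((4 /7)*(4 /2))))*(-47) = -23030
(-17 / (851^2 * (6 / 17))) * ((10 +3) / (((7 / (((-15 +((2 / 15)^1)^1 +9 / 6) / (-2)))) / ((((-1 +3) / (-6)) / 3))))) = 0.00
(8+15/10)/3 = 19/6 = 3.17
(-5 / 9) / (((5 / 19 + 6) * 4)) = -95 / 4284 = -0.02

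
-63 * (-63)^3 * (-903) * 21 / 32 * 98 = -14637446572707 / 16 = -914840410794.19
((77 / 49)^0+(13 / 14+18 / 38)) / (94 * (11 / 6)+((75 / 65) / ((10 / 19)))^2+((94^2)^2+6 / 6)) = 647946 / 21058721297215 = 0.00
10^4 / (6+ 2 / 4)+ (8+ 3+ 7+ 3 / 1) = 20273 / 13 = 1559.46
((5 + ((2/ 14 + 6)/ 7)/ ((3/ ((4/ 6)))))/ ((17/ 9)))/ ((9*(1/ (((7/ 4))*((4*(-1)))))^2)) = 2291/ 153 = 14.97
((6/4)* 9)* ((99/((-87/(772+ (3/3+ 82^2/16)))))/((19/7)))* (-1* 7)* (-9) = -1875459663/4408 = -425467.26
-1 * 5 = -5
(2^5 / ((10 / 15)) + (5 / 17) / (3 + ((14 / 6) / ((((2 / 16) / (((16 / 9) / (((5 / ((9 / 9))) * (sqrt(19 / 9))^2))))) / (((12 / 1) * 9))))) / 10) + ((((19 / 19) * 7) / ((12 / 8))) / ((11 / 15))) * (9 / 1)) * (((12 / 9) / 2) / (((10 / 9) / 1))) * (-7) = -2419021381 / 5470685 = -442.18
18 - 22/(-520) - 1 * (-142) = 41611/260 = 160.04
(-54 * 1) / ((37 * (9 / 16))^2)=-512 / 4107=-0.12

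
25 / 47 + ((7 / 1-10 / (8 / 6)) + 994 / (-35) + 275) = 115917 / 470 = 246.63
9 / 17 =0.53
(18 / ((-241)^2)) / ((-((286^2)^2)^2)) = -9 / 1299967080069100441251968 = -0.00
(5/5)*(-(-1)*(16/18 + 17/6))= 67/18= 3.72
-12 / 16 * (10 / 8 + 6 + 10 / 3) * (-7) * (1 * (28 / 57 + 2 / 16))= 249809 / 7296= 34.24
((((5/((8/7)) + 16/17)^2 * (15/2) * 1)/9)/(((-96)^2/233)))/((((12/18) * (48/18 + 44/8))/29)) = 5886799755/1856110592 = 3.17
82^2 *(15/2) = 50430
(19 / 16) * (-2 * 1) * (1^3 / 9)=-19 / 72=-0.26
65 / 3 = 21.67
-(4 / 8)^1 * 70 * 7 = -245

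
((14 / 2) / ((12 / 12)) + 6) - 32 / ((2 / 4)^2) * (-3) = 397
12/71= 0.17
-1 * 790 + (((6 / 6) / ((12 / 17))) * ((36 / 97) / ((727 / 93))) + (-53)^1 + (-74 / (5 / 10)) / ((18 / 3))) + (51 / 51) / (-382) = -70115061653 / 80814774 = -867.60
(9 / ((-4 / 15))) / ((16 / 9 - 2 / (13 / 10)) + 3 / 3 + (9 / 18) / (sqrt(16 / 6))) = -18322200 / 631733 + 1848015* sqrt(6) / 631733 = -21.84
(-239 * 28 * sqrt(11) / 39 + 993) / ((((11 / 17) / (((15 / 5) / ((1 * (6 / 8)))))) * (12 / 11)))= 5627 -113764 * sqrt(11) / 117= 2402.11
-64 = -64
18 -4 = 14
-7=-7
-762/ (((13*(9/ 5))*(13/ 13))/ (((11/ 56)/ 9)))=-6985/ 9828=-0.71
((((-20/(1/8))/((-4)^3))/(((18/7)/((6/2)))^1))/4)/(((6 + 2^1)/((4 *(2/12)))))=35/576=0.06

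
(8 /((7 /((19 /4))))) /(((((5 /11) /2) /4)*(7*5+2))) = 3344 /1295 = 2.58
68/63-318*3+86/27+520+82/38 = -1535431/3591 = -427.58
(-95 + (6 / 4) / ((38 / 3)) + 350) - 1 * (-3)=19617 / 76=258.12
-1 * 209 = -209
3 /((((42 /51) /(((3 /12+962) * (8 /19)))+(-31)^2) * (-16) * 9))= -21811 /1006099936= -0.00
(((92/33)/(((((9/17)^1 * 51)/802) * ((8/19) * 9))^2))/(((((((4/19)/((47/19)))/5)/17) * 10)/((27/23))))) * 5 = 231906398195/2309472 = 100415.33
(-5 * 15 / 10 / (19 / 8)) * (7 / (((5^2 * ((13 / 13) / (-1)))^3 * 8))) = 21 / 118750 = 0.00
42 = 42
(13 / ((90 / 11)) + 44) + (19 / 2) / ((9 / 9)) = 2479 / 45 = 55.09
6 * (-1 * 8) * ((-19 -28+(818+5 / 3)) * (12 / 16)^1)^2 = -16119372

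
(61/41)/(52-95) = -61/1763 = -0.03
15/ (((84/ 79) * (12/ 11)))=4345/ 336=12.93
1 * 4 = 4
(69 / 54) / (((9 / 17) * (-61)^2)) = 391 / 602802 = 0.00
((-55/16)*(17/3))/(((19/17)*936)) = -15895/853632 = -0.02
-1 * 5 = -5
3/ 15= 1/ 5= 0.20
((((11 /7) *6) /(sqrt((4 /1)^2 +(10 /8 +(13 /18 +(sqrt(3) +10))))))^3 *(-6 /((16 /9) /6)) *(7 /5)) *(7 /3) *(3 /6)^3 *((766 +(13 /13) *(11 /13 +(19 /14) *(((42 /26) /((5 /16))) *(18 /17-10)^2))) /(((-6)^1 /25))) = 31114115200377 /(3757 *(36 *sqrt(3) +1007)^(3 /2)) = 236828.58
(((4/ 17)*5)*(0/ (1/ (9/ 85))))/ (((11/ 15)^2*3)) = 0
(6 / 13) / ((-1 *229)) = -6 / 2977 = -0.00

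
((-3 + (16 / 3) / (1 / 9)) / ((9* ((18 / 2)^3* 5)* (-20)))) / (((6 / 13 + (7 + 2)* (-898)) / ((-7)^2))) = 637 / 1531774800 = 0.00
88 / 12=22 / 3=7.33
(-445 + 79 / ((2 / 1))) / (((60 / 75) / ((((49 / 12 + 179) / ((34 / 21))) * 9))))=-561256605 / 1088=-515860.85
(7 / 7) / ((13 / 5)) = 5 / 13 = 0.38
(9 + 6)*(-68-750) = -12270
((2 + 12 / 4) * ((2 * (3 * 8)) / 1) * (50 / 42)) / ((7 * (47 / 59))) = 51.24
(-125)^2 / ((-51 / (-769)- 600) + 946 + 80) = 2403125 / 65529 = 36.67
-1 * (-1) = 1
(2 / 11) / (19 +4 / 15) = 0.01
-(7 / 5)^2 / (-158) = 49 / 3950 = 0.01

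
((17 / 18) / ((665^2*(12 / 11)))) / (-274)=-187 / 26172644400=-0.00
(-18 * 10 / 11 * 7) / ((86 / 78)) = -103.89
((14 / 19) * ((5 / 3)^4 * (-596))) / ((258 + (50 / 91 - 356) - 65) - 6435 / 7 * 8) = 474565000 / 1052711397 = 0.45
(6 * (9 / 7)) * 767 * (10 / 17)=414180 / 119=3480.50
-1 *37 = -37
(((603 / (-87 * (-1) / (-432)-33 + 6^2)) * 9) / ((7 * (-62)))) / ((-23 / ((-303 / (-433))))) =118395432 / 870924509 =0.14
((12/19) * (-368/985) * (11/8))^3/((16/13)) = -181894119264/6554951675875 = -0.03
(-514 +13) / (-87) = 167 / 29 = 5.76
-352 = -352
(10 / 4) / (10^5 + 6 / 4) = 5 / 200003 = 0.00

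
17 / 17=1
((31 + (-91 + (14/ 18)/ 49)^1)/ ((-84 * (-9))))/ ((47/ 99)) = -41569/ 248724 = -0.17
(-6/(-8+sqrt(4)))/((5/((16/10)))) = 8/25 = 0.32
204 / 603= 68 / 201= 0.34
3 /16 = 0.19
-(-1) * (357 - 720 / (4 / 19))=-3063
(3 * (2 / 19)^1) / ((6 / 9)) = 9 / 19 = 0.47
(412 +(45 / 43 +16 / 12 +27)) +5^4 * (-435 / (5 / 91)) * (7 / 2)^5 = -10728042834859 / 4128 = -2598847585.96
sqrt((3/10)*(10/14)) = sqrt(42)/14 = 0.46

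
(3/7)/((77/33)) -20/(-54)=733/1323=0.55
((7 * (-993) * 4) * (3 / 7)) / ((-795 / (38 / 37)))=15.39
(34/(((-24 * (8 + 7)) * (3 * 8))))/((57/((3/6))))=-0.00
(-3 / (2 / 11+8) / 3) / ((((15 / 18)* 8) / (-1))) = 11 / 600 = 0.02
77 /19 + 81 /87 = 2746 /551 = 4.98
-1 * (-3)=3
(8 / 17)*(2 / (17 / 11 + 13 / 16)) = 2816 / 7055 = 0.40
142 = 142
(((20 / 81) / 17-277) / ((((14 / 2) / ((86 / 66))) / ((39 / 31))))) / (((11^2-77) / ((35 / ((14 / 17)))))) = -152291165 / 2430648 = -62.65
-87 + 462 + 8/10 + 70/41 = 77389/205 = 377.51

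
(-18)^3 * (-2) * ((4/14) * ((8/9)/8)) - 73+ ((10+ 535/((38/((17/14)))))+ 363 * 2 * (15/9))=116613/76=1534.38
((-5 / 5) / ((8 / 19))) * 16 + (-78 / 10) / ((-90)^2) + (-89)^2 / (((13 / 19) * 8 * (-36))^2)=-66227548171 / 1752192000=-37.80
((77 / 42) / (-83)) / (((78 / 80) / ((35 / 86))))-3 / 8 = -1283519 / 3340584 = -0.38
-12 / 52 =-3 / 13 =-0.23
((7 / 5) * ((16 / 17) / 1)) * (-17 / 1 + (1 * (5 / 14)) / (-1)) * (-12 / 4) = 68.61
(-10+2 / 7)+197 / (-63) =-809 / 63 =-12.84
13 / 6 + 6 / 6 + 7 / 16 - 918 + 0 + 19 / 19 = -43843 / 48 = -913.40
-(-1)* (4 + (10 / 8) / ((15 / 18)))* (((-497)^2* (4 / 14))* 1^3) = 388157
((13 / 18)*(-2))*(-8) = 104 / 9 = 11.56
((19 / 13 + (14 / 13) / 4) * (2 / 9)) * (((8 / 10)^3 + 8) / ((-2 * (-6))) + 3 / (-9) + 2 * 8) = 2047 / 325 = 6.30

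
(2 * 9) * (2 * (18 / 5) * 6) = 3888 / 5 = 777.60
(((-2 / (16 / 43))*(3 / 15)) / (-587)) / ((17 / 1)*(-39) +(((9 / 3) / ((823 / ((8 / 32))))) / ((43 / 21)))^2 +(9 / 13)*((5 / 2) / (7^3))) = -0.00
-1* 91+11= -80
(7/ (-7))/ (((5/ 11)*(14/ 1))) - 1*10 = -10.16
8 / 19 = 0.42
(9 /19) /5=9 /95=0.09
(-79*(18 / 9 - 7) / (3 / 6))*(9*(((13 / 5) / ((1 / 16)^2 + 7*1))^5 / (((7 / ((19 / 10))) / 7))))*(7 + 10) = 93753763669850198114304 / 57909720588725603125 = 1618.96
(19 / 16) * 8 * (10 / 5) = 19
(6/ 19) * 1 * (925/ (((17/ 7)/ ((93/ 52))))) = 1806525/ 8398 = 215.11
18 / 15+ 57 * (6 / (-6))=-279 / 5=-55.80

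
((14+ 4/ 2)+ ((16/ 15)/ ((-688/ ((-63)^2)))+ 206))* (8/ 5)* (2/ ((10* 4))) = 92814/ 5375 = 17.27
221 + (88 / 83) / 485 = 8896443 / 40255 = 221.00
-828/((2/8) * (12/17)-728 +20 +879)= -2346/485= -4.84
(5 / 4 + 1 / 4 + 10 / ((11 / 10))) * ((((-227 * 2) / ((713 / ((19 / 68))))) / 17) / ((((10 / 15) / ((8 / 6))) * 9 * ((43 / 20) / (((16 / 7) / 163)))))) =-160788640 / 1000867684509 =-0.00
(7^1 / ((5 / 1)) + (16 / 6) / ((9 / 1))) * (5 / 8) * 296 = 8473 / 27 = 313.81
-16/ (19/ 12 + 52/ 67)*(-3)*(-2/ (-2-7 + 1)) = 9648/ 1897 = 5.09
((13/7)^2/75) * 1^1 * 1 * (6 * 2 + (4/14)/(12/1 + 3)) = 213278/385875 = 0.55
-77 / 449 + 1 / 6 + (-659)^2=1169953001 / 2694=434281.00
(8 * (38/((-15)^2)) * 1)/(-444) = -76/24975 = -0.00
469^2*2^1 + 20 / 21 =9238382 / 21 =439922.95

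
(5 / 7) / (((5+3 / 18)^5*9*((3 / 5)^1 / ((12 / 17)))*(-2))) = -0.00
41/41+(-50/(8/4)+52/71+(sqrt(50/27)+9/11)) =-17533/781+5 * sqrt(6)/9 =-21.09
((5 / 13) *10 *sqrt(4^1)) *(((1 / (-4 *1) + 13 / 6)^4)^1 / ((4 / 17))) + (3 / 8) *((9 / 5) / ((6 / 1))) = 594813757 / 1347840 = 441.31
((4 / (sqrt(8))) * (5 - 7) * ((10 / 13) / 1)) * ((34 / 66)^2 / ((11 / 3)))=-5780 * sqrt(2) / 51909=-0.16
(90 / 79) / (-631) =-90 / 49849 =-0.00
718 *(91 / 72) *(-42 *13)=-495479.83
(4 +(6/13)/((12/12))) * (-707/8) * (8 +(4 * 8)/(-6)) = -41006/39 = -1051.44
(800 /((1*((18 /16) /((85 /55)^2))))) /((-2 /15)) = -4624000 /363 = -12738.29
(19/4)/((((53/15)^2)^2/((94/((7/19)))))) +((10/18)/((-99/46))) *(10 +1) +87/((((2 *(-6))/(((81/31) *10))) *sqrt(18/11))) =44167955555/8947805454- 3915 *sqrt(22)/124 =-143.15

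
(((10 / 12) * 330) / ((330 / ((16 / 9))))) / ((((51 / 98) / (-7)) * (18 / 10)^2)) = -686000 / 111537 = -6.15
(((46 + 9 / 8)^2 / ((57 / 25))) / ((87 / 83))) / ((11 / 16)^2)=40678300 / 20691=1965.99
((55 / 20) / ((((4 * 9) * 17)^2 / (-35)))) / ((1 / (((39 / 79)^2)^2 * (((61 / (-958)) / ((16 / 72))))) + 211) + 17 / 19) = -22939823907 / 13670022733411712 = -0.00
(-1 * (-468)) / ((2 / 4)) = 936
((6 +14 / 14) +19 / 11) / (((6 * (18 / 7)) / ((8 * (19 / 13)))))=8512 / 1287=6.61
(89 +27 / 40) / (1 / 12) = 10761 / 10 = 1076.10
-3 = -3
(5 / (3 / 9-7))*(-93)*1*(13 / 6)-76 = 601 / 8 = 75.12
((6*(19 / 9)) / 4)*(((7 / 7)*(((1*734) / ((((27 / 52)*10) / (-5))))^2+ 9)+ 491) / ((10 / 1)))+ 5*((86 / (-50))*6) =346222529 / 2187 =158309.34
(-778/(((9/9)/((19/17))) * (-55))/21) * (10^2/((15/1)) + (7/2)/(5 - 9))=1027349/235620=4.36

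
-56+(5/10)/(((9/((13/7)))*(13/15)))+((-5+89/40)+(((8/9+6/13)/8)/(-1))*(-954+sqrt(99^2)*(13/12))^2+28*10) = -10553810479/87360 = -120808.27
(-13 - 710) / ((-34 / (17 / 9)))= 241 / 6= 40.17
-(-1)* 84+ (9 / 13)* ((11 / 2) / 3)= 2217 / 26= 85.27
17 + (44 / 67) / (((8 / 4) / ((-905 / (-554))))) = 325458 / 18559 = 17.54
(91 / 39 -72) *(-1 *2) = 139.33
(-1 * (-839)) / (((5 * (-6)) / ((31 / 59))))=-26009 / 1770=-14.69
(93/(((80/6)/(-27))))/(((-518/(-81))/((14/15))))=-203391/7400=-27.49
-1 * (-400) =400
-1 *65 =-65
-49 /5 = -9.80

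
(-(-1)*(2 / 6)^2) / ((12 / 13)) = 13 / 108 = 0.12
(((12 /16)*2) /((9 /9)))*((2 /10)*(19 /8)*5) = 57 /16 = 3.56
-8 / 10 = -4 / 5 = -0.80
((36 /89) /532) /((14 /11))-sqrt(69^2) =-11434443 /165718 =-69.00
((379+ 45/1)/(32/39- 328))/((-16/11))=2067/2320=0.89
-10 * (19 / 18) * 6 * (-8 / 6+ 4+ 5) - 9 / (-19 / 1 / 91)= -75659 / 171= -442.45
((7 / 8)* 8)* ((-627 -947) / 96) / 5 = -5509 / 240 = -22.95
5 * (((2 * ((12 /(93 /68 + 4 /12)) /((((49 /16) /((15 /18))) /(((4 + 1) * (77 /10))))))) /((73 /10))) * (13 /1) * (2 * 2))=5264.61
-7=-7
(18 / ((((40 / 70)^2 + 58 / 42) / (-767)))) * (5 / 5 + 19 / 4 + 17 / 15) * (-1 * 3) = 419088033 / 2510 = 166967.34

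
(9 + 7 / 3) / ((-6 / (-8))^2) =544 / 27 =20.15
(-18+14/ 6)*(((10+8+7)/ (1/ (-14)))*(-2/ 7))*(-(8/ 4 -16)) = -65800/ 3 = -21933.33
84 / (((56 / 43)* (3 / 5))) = 215 / 2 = 107.50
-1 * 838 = -838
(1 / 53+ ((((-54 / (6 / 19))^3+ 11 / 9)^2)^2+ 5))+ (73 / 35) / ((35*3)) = 266277760763729082602980287417608153 / 425972925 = 625104895490080930854890100.00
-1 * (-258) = 258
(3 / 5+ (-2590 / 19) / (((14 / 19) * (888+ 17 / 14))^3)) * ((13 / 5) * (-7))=-526702884853327 / 48232903871225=-10.92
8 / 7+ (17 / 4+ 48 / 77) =1853 / 308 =6.02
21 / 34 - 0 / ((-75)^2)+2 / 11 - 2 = -449 / 374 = -1.20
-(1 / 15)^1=-0.07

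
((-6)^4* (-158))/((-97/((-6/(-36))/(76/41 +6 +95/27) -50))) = -128853437904/1221133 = -105519.58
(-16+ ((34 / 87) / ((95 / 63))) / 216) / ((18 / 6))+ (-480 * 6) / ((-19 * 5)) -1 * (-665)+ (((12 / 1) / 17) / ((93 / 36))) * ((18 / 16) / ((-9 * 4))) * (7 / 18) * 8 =108187616413 / 156803580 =689.96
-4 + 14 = 10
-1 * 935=-935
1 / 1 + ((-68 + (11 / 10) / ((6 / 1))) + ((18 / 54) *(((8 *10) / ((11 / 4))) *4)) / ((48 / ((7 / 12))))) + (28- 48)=-512891 / 5940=-86.35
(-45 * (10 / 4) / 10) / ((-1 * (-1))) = -45 / 4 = -11.25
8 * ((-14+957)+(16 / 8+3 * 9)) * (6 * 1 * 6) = 279936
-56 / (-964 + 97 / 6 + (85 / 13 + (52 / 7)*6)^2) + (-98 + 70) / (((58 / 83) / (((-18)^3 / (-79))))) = -560424447758112 / 189458274869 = -2958.04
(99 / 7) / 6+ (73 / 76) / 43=54433 / 22876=2.38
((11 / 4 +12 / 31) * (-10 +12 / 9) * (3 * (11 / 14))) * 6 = -166881 / 434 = -384.52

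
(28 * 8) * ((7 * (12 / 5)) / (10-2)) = 2352 / 5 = 470.40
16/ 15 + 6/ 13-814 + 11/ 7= -1106879/ 1365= -810.90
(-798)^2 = 636804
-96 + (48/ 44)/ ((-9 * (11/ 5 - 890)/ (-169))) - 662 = -111040526/ 146487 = -758.02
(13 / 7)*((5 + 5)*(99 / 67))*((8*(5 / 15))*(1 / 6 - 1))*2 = -121.96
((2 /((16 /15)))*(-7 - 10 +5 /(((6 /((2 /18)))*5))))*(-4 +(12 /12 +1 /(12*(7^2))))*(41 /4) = 47345365 /48384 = 978.53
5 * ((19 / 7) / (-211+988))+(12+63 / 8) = 865561 / 43512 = 19.89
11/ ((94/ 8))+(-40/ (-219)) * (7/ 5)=12268/ 10293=1.19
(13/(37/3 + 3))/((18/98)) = 637/138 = 4.62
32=32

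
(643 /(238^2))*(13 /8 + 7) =44367 /453152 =0.10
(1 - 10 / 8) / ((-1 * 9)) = 1 / 36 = 0.03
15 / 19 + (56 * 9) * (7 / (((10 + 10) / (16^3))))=68640843 / 95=722535.19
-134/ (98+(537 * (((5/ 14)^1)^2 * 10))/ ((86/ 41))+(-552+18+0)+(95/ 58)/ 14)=8187802/ 6680853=1.23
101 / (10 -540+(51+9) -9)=-101 / 479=-0.21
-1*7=-7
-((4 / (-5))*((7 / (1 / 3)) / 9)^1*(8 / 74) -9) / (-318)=-5107 / 176490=-0.03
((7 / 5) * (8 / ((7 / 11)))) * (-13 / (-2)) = 572 / 5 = 114.40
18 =18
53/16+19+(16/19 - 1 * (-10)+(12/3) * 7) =18591/304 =61.15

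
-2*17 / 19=-34 / 19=-1.79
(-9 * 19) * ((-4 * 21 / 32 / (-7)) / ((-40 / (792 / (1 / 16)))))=101574 / 5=20314.80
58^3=195112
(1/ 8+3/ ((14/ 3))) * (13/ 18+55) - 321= -280439/ 1008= -278.21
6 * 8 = 48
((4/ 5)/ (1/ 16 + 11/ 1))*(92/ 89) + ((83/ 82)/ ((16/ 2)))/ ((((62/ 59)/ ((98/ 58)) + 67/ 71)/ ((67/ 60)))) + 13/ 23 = 371826079306771/ 509200417284800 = 0.73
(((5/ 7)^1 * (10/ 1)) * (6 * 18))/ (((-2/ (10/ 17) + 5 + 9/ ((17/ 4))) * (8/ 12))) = 311.26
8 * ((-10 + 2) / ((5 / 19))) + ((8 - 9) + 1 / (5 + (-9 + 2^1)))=-2447 / 10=-244.70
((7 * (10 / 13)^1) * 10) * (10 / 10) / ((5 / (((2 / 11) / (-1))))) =-280 / 143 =-1.96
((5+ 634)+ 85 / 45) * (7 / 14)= 2884 / 9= 320.44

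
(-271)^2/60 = 1224.02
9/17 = 0.53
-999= -999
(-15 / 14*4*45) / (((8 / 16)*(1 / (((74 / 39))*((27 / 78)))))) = -299700 / 1183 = -253.34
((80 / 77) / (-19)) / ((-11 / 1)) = 80 / 16093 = 0.00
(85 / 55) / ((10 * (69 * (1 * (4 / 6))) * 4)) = 17 / 20240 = 0.00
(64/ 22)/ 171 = 32/ 1881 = 0.02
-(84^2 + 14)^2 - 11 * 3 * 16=-49985428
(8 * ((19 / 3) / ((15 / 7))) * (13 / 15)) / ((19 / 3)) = 728 / 225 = 3.24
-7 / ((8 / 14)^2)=-343 / 16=-21.44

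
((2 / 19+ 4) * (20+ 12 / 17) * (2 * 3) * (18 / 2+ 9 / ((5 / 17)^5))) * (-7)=-14768230853376 / 1009375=-14631064.62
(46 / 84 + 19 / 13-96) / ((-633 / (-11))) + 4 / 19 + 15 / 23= -116392447 / 151035066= -0.77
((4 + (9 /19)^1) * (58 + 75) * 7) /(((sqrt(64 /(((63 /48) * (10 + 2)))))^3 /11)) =8659035 * sqrt(7) /4096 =5593.18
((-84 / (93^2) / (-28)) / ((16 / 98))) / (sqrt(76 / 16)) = 49*sqrt(19) / 219108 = 0.00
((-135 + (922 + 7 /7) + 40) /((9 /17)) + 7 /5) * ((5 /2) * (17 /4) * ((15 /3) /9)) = 221765 /24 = 9240.21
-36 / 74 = -18 / 37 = -0.49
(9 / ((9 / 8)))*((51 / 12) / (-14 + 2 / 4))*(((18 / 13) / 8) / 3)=-17 / 117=-0.15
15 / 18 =5 / 6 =0.83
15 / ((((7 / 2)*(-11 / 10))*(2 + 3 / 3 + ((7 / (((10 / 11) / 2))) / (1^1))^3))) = -9375 / 8795479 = -0.00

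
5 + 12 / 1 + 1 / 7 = 120 / 7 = 17.14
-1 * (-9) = 9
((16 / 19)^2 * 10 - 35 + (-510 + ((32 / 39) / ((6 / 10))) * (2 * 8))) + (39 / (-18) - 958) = -124700089 / 84474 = -1476.19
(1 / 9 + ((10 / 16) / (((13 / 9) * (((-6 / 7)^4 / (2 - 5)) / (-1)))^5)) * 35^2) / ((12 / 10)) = 2443638575839610600065 / 4541132625149952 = 538112.14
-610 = -610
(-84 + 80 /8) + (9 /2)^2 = -215 /4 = -53.75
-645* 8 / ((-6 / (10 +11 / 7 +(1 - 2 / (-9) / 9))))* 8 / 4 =12284240 / 567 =21665.33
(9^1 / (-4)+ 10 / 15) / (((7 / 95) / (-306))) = 92055 / 14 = 6575.36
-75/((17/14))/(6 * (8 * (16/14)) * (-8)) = 1225/8704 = 0.14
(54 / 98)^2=729 / 2401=0.30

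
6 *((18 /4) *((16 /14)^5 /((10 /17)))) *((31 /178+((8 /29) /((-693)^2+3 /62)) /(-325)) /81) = 1211546579436167168 /6296671363151066625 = 0.19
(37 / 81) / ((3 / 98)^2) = 487.45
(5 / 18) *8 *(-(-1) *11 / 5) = 4.89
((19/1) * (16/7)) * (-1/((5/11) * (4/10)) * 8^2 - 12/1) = -15808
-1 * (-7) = 7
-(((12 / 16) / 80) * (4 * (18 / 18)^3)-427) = 34157 / 80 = 426.96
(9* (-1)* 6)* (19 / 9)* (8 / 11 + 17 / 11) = -2850 / 11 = -259.09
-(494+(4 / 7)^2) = -24222 / 49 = -494.33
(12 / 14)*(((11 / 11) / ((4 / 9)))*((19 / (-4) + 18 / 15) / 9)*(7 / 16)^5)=-511413 / 41943040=-0.01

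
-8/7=-1.14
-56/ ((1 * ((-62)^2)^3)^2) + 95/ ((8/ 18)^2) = 193954083880092493148633/ 403283345299737477632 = 480.94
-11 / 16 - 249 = -249.69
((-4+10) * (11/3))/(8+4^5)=11/516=0.02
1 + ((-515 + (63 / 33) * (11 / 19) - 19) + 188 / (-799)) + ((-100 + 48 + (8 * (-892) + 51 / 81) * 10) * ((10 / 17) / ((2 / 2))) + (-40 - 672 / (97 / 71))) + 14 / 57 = -36432066760 / 845937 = -43067.12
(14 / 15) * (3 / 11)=14 / 55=0.25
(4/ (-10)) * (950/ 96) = -95/ 24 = -3.96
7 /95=0.07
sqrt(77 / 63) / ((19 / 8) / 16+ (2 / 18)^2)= 3456 *sqrt(11) / 1667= 6.88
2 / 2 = 1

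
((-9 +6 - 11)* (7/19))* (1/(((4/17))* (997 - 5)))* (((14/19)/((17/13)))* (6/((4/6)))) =-40131/358112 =-0.11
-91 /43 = -2.12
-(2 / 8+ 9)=-37 / 4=-9.25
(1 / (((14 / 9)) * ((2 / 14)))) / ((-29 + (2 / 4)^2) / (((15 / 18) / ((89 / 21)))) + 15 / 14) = -63 / 2032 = -0.03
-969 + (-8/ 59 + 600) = -21779/ 59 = -369.14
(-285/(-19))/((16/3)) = 45/16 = 2.81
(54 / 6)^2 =81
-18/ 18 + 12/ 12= 0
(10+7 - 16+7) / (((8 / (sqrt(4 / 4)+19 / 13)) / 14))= 448 / 13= 34.46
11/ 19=0.58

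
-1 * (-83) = 83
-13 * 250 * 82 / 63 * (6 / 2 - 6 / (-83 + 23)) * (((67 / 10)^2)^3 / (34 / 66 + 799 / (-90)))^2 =-147236137198299832774944147867 / 95958577400000000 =-1534371821547.03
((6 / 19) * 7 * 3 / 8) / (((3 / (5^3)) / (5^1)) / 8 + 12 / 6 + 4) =26250 / 190019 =0.14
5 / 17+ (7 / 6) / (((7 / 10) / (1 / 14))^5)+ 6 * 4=99996291271 / 4116067914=24.29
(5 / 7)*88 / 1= 440 / 7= 62.86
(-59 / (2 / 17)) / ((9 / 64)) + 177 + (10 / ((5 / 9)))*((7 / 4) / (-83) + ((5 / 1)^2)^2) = 11743435 / 1494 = 7860.40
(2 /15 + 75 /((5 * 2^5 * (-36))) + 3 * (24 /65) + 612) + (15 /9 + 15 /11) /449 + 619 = 151906745929 /123277440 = 1232.23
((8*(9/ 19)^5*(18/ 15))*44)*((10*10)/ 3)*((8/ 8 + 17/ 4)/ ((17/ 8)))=34919216640/ 42093683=829.56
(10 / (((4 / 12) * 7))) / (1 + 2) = 10 / 7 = 1.43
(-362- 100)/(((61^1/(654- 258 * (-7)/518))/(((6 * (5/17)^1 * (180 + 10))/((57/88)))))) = -5817873600/2257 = -2577702.08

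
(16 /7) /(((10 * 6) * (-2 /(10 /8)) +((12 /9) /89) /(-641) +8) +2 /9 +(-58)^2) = 4107528 /5887513807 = 0.00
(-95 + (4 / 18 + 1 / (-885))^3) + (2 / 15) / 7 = -12441671125504 / 131006129625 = -94.97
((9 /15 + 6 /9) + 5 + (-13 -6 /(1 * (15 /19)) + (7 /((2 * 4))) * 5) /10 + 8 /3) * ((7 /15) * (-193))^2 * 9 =533749.61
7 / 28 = 0.25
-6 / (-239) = 6 / 239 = 0.03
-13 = -13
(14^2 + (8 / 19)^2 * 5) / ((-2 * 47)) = -35538 / 16967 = -2.09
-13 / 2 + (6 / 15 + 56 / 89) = -4869 / 890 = -5.47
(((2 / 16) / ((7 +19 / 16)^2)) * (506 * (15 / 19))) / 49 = 242880 / 15976891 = 0.02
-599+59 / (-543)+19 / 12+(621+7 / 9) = 158029 / 6516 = 24.25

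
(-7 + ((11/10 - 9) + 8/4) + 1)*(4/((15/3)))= -9.52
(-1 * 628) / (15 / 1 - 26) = 628 / 11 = 57.09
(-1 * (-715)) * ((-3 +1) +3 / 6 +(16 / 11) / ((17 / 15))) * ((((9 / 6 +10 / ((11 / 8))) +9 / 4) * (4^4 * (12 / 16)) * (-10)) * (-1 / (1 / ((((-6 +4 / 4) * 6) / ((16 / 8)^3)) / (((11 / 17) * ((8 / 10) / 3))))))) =8618146875 / 121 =71224354.34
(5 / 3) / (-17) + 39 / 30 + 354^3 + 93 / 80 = 180996414767 / 4080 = 44361866.36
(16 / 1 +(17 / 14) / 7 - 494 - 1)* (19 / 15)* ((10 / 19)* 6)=-93850 / 49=-1915.31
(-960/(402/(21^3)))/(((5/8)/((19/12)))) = -3753792/67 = -56026.75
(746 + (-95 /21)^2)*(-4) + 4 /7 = -1351792 /441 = -3065.29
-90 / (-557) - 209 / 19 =-6037 / 557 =-10.84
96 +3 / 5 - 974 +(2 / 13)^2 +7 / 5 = -148040 / 169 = -875.98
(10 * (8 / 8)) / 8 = 5 / 4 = 1.25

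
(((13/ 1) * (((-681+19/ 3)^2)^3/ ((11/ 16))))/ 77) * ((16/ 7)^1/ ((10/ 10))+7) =215045699512806210.94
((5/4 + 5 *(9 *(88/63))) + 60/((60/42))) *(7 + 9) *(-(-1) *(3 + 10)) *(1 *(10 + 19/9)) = 267295.68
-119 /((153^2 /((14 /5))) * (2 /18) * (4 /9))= -49 /170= -0.29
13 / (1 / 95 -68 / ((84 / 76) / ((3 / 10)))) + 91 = 1107652 / 12267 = 90.30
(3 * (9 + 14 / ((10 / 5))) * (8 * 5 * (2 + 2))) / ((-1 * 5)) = -1536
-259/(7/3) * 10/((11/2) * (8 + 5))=-2220/143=-15.52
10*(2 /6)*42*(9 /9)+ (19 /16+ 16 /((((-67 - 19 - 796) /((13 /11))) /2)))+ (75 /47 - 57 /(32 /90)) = -17.57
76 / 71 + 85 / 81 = 12191 / 5751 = 2.12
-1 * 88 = -88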